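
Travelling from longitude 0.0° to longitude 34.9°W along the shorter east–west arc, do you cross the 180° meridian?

No

Signed shortest Δλ = ((-34.9 − -0.0 + 180) mod 360) − 180 = -34.9°.
Going west by 34.9° from -0.0° reaches -34.9° without touching 180°.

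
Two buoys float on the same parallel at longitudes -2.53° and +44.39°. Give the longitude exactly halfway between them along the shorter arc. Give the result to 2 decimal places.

Signed shortest Δλ from -2.53° to +44.39° is +46.92°.
Midpoint longitude = -2.53° + (+46.92°)/2 = -2.53° + 23.46° = +20.93°.

+20.93°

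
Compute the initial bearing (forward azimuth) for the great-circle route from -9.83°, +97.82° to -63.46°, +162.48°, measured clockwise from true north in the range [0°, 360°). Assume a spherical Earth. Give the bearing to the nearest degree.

Δλ = 162.48 − 97.82 = 64.66°.
θ = atan2( sin Δλ · cos φ₂ , cos φ₁ · sin φ₂ − sin φ₁ · cos φ₂ · cos Δλ )
  = atan2(0.40383, -0.84884) = 154.557° → normalised to [0°, 360°): 154.557°.

155°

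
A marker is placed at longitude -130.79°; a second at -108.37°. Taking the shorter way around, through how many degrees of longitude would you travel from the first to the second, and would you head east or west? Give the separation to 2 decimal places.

22.42° east

Raw difference: -108.37 − -130.79 = 22.42°.
Normalise into (−180°, 180°]: 22.42° stays 22.42°.
Positive ⇒ the second point lies to the east; separation 22.42°.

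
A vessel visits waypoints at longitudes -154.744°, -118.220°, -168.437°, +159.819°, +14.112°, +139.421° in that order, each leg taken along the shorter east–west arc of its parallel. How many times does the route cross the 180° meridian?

Leg 1: -154.744° → -118.220°, shortest Δλ = 36.524° (east) — does not cross 180°.
Leg 2: -118.220° → -168.437°, shortest Δλ = -50.217° (west) — does not cross 180°.
Leg 3: -168.437° → +159.819°, shortest Δλ = -31.744° (west) — crosses 180°.
Leg 4: +159.819° → +14.112°, shortest Δλ = -145.707° (west) — does not cross 180°.
Leg 5: +14.112° → +139.421°, shortest Δλ = 125.309° (east) — does not cross 180°.
Total crossings: 1.

1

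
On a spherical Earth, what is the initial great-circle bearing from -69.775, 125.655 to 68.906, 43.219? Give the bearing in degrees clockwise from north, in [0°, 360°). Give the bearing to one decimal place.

315.8°

Δλ = 43.219 − 125.655 = -82.436°.
θ = atan2( sin Δλ · cos φ₂ , cos φ₁ · sin φ₂ − sin φ₁ · cos φ₂ · cos Δλ )
  = atan2(-0.35677, 0.36700) = -44.190° → normalised to [0°, 360°): 315.810°.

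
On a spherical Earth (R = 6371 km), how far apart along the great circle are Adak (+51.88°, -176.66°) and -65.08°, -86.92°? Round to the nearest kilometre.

Δλ = -86.92 − -176.66 = 89.74°.
Δφ = -65.08 − 51.88 = -116.96°.
a = sin²(Δφ/2) + cos φ₁ · cos φ₂ · sin²(Δλ/2) = 0.856147.
c = 2·atan2(√a, √(1−a)) = 2.36356 rad → d = 6371·c ≈ 15058.22 km.

15058 km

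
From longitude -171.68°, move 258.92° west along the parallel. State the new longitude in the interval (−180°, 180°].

-70.60°

Start at -171.68°; shift −258.92° → -430.60°.
-430.60° lies outside (−180°, 180°]; add 360° → -70.60°.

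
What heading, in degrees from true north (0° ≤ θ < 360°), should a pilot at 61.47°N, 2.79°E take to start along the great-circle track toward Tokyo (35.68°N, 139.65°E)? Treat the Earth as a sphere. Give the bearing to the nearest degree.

35°

Δλ = 139.65 − 2.79 = 136.86°.
θ = atan2( sin Δλ · cos φ₂ , cos φ₁ · sin φ₂ − sin φ₁ · cos φ₂ · cos Δλ )
  = atan2(0.55543, 0.79931) = 34.795° → normalised to [0°, 360°): 34.795°.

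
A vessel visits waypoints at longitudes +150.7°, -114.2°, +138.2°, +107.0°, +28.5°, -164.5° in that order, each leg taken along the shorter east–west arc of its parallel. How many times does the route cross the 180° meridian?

3

Leg 1: +150.7° → -114.2°, shortest Δλ = 95.1° (east) — crosses 180°.
Leg 2: -114.2° → +138.2°, shortest Δλ = -107.6° (west) — crosses 180°.
Leg 3: +138.2° → +107.0°, shortest Δλ = -31.2° (west) — does not cross 180°.
Leg 4: +107.0° → +28.5°, shortest Δλ = -78.5° (west) — does not cross 180°.
Leg 5: +28.5° → -164.5°, shortest Δλ = 167.0° (east) — crosses 180°.
Total crossings: 3.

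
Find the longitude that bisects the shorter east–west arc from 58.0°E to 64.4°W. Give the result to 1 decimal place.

3.2°W

Signed shortest Δλ from +58.0° to -64.4° is -122.4°.
Midpoint longitude = +58.0° + (-122.4°)/2 = +58.0° − 61.2° = -3.2°.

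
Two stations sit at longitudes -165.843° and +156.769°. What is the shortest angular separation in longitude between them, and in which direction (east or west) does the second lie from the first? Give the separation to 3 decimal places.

Raw difference: 156.769 − -165.843 = 322.612°.
Normalise into (−180°, 180°]: 322.612° − 360° = -37.388°.
Negative ⇒ the second point lies to the west; separation 37.388°.

37.388° west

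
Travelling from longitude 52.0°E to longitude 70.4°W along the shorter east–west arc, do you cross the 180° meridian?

Signed shortest Δλ = ((-70.4 − 52.0 + 180) mod 360) − 180 = -122.4°.
Going west by 122.4° from +52.0° reaches -70.4° without touching 180°.

No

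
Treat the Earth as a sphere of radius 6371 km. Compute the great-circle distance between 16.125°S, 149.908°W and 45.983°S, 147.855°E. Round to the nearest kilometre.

6593 km

Δλ = 147.855 − -149.908 = 297.763°; wrapped into (−180°, 180°]: -62.237°.
Δφ = -45.983 − -16.125 = -29.858°.
a = sin²(Δφ/2) + cos φ₁ · cos φ₂ · sin²(Δλ/2) = 0.244662.
c = 2·atan2(√a, √(1−a)) = 1.03483 rad → d = 6371·c ≈ 6592.88 km.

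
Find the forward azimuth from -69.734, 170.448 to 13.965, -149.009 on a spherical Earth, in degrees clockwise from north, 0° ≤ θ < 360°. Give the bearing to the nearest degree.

Δλ = -149.009 − 170.448 = -319.457°; wrapped into (−180°, 180°]: 40.543°.
θ = atan2( sin Δλ · cos φ₂ , cos φ₁ · sin φ₂ − sin φ₁ · cos φ₂ · cos Δλ )
  = atan2(0.63081, 0.77540) = 39.129° → normalised to [0°, 360°): 39.129°.

39°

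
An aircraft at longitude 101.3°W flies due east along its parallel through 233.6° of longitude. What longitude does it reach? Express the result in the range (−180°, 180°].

132.3°E

Start at -101.3°; shift +233.6° → +132.3°.
+132.3° already lies in (−180°, 180°].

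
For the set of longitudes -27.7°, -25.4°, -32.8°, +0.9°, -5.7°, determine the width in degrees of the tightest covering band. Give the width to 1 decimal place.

33.7°

Sort the longitudes: -32.8°, -27.7°, -25.4°, -5.7°, +0.9°.
Eastward gaps between consecutive values (wrapping around): 5.1°, 2.3°, 19.7°, 6.6°, 326.3°.
Largest gap = 326.3° ⇒ minimal covering band is its complement: 360° − 326.3° = 33.7°.
Band runs from -32.8° eastward to +0.9°.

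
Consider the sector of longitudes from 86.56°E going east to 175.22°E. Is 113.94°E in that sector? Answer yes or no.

Band width going east from +86.56° to +175.22°: ((175.22 − 86.56) mod 360) = 88.66°.
Offset of +113.94° east of the west edge: ((113.94 − 86.56) mod 360) = 27.38°.
27.38° ≤ 88.66° ⇒ inside.

Yes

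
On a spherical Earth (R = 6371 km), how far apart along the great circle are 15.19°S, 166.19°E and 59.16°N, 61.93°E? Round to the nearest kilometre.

Δλ = 61.93 − 166.19 = -104.26°.
Δφ = 59.16 − -15.19 = 74.35°.
a = sin²(Δφ/2) + cos φ₁ · cos φ₂ · sin²(Δλ/2) = 0.673418.
c = 2·atan2(√a, √(1−a)) = 1.92499 rad → d = 6371·c ≈ 12264.12 km.

12264 km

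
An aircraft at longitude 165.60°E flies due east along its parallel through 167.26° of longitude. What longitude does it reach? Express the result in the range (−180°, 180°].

Start at +165.60°; shift +167.26° → +332.86°.
+332.86° lies outside (−180°, 180°]; subtract 360° → -27.14°.

27.14°W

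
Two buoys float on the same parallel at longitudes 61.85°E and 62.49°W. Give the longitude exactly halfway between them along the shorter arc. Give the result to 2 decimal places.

Signed shortest Δλ from +61.85° to -62.49° is -124.34°.
Midpoint longitude = +61.85° + (-124.34°)/2 = +61.85° − 62.17° = -0.32°.

0.32°W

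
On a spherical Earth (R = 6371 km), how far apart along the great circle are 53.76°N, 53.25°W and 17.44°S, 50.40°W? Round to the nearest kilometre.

7922 km

Δλ = -50.40 − -53.25 = 2.85°.
Δφ = -17.44 − 53.76 = -71.20°.
a = sin²(Δφ/2) + cos φ₁ · cos φ₂ · sin²(Δλ/2) = 0.339216.
c = 2·atan2(√a, √(1−a)) = 1.24341 rad → d = 6371·c ≈ 7921.77 km.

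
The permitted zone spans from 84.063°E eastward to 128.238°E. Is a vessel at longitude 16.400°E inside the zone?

Band width going east from +84.063° to +128.238°: ((128.238 − 84.063) mod 360) = 44.175°.
Offset of +16.400° east of the west edge: ((16.400 − 84.063) mod 360) = 292.337°.
292.337° > 44.175° ⇒ outside.

No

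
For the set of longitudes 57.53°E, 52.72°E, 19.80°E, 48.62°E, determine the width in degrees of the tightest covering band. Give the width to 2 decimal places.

37.73°

Sort the longitudes: +19.80°, +48.62°, +52.72°, +57.53°.
Eastward gaps between consecutive values (wrapping around): 28.82°, 4.10°, 4.81°, 322.27°.
Largest gap = 322.27° ⇒ minimal covering band is its complement: 360° − 322.27° = 37.73°.
Band runs from +19.80° eastward to +57.53°.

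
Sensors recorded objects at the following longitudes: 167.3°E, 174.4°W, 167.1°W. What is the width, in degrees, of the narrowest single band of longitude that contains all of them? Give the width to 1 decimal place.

Sort the longitudes: -174.4°, -167.1°, +167.3°.
Eastward gaps between consecutive values (wrapping around): 7.3°, 334.4°, 18.3°.
Largest gap = 334.4° ⇒ minimal covering band is its complement: 360° − 334.4° = 25.6°.
Band runs from +167.3° eastward to -167.1°, crossing the antimeridian.

25.6°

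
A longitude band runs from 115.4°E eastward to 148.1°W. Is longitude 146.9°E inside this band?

Band width going east from +115.4° to -148.1°: ((-148.1 − 115.4) mod 360) = 96.5°.
Offset of +146.9° east of the west edge: ((146.9 − 115.4) mod 360) = 31.5°.
31.5° ≤ 96.5° ⇒ inside.

Yes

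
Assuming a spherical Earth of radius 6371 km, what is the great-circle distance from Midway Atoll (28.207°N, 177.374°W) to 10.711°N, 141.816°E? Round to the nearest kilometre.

4669 km

Δλ = 141.816 − -177.374 = 319.190°; wrapped into (−180°, 180°]: -40.810°.
Δφ = 10.711 − 28.207 = -17.496°.
a = sin²(Δφ/2) + cos φ₁ · cos φ₂ · sin²(Δλ/2) = 0.128388.
c = 2·atan2(√a, √(1−a)) = 0.73292 rad → d = 6371·c ≈ 4669.44 km.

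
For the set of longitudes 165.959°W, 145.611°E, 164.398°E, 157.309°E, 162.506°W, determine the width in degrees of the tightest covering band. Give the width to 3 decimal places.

Sort the longitudes: -165.959°, -162.506°, +145.611°, +157.309°, +164.398°.
Eastward gaps between consecutive values (wrapping around): 3.453°, 308.117°, 11.698°, 7.089°, 29.643°.
Largest gap = 308.117° ⇒ minimal covering band is its complement: 360° − 308.117° = 51.883°.
Band runs from +145.611° eastward to -162.506°, crossing the antimeridian.

51.883°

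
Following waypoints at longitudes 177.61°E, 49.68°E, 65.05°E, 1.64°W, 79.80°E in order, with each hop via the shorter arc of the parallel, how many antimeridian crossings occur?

0

Leg 1: +177.61° → +49.68°, shortest Δλ = -127.93° (west) — does not cross 180°.
Leg 2: +49.68° → +65.05°, shortest Δλ = 15.37° (east) — does not cross 180°.
Leg 3: +65.05° → -1.64°, shortest Δλ = -66.69° (west) — does not cross 180°.
Leg 4: -1.64° → +79.80°, shortest Δλ = 81.44° (east) — does not cross 180°.
Total crossings: 0.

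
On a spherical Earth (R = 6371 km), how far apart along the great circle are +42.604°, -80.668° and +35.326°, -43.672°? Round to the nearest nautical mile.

1766 nmi

Δλ = -43.672 − -80.668 = 36.996°.
Δφ = 35.326 − 42.604 = -7.278°.
a = sin²(Δφ/2) + cos φ₁ · cos φ₂ · sin²(Δλ/2) = 0.064478.
c = 2·atan2(√a, √(1−a)) = 0.51347 rad → d = 6371·c ≈ 3271.33 km ≈ 1766.38 nmi.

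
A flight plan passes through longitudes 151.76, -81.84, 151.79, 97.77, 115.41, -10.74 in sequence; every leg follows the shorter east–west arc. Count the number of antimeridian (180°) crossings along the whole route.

2

Leg 1: +151.76° → -81.84°, shortest Δλ = 126.4° (east) — crosses 180°.
Leg 2: -81.84° → +151.79°, shortest Δλ = -126.37° (west) — crosses 180°.
Leg 3: +151.79° → +97.77°, shortest Δλ = -54.02° (west) — does not cross 180°.
Leg 4: +97.77° → +115.41°, shortest Δλ = 17.64° (east) — does not cross 180°.
Leg 5: +115.41° → -10.74°, shortest Δλ = -126.15° (west) — does not cross 180°.
Total crossings: 2.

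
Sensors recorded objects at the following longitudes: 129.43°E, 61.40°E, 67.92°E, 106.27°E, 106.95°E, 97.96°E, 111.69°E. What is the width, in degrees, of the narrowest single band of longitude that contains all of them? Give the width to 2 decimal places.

Sort the longitudes: +61.40°, +67.92°, +97.96°, +106.27°, +106.95°, +111.69°, +129.43°.
Eastward gaps between consecutive values (wrapping around): 6.52°, 30.04°, 8.31°, 0.68°, 4.74°, 17.74°, 291.97°.
Largest gap = 291.97° ⇒ minimal covering band is its complement: 360° − 291.97° = 68.03°.
Band runs from +61.40° eastward to +129.43°.

68.03°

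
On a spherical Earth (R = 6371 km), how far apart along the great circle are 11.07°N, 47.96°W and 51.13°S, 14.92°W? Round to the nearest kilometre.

7615 km

Δλ = -14.92 − -47.96 = 33.04°.
Δφ = -51.13 − 11.07 = -62.20°.
a = sin²(Δφ/2) + cos φ₁ · cos φ₂ · sin²(Δλ/2) = 0.316604.
c = 2·atan2(√a, √(1−a)) = 1.19524 rad → d = 6371·c ≈ 7614.85 km.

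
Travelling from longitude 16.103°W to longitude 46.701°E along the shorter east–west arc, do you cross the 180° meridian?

Signed shortest Δλ = ((46.701 − -16.103 + 180) mod 360) − 180 = 62.804°.
Going east by 62.804° from -16.103° reaches +46.701° without touching 180°.

No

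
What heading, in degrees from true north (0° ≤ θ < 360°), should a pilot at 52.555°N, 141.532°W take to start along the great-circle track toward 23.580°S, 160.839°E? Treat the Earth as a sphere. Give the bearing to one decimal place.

230.7°

Δλ = 160.839 − -141.532 = 302.371°; wrapped into (−180°, 180°]: -57.629°.
θ = atan2( sin Δλ · cos φ₂ , cos φ₁ · sin φ₂ − sin φ₁ · cos φ₂ · cos Δλ )
  = atan2(-0.77408, -0.63280) = -129.266° → normalised to [0°, 360°): 230.734°.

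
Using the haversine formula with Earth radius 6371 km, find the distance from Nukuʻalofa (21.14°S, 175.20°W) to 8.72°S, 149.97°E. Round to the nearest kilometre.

Δλ = 149.97 − -175.20 = 325.17°; wrapped into (−180°, 180°]: -34.83°.
Δφ = -8.72 − -21.14 = 12.42°.
a = sin²(Δφ/2) + cos φ₁ · cos φ₂ · sin²(Δλ/2) = 0.094282.
c = 2·atan2(√a, √(1−a)) = 0.62419 rad → d = 6371·c ≈ 3976.73 km.

3977 km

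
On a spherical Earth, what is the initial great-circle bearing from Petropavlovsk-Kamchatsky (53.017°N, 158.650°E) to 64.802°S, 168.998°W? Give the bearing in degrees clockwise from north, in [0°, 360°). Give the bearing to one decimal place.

Δλ = -168.998 − 158.650 = -327.648°; wrapped into (−180°, 180°]: 32.352°.
θ = atan2( sin Δλ · cos φ₂ , cos φ₁ · sin φ₂ − sin φ₁ · cos φ₂ · cos Δλ )
  = atan2(0.22783, -0.83164) = 164.680° → normalised to [0°, 360°): 164.680°.

164.7°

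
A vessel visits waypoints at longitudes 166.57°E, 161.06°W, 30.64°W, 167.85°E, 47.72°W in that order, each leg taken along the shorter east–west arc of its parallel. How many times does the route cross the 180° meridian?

Leg 1: +166.57° → -161.06°, shortest Δλ = 32.37° (east) — crosses 180°.
Leg 2: -161.06° → -30.64°, shortest Δλ = 130.42° (east) — does not cross 180°.
Leg 3: -30.64° → +167.85°, shortest Δλ = -161.51° (west) — crosses 180°.
Leg 4: +167.85° → -47.72°, shortest Δλ = 144.43° (east) — crosses 180°.
Total crossings: 3.

3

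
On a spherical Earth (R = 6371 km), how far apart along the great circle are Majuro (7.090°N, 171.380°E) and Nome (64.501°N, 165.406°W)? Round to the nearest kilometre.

6642 km

Δλ = -165.406 − 171.380 = -336.786°; wrapped into (−180°, 180°]: 23.214°.
Δφ = 64.501 − 7.090 = 57.411°.
a = sin²(Δφ/2) + cos φ₁ · cos φ₂ · sin²(Δλ/2) = 0.247989.
c = 2·atan2(√a, √(1−a)) = 1.04255 rad → d = 6371·c ≈ 6642.07 km.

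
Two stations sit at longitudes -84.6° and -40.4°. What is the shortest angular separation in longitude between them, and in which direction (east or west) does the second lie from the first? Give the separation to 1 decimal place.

Raw difference: -40.4 − -84.6 = 44.2°.
Normalise into (−180°, 180°]: 44.2° stays 44.2°.
Positive ⇒ the second point lies to the east; separation 44.2°.

44.2° east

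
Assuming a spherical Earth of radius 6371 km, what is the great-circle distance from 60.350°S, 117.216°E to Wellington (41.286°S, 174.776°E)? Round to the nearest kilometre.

4380 km

Δλ = 174.776 − 117.216 = 57.560°.
Δφ = -41.286 − -60.350 = 19.064°.
a = sin²(Δφ/2) + cos φ₁ · cos φ₂ · sin²(Δλ/2) = 0.113587.
c = 2·atan2(√a, √(1−a)) = 0.68751 rad → d = 6371·c ≈ 4380.15 km.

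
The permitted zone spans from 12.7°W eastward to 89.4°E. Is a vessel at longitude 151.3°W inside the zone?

No

Band width going east from -12.7° to +89.4°: ((89.4 − -12.7) mod 360) = 102.1°.
Offset of -151.3° east of the west edge: ((-151.3 − -12.7) mod 360) = 221.4°.
221.4° > 102.1° ⇒ outside.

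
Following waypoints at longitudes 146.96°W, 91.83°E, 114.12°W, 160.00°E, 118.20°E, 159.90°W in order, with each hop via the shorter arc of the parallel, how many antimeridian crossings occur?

Leg 1: -146.96° → +91.83°, shortest Δλ = -121.21° (west) — crosses 180°.
Leg 2: +91.83° → -114.12°, shortest Δλ = 154.05° (east) — crosses 180°.
Leg 3: -114.12° → +160.00°, shortest Δλ = -85.88° (west) — crosses 180°.
Leg 4: +160.00° → +118.20°, shortest Δλ = -41.8° (west) — does not cross 180°.
Leg 5: +118.20° → -159.90°, shortest Δλ = 81.9° (east) — crosses 180°.
Total crossings: 4.

4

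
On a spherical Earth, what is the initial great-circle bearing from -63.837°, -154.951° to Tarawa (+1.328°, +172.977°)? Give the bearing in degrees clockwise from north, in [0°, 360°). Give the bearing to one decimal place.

325.4°

Δλ = 172.977 − -154.951 = 327.928°; wrapped into (−180°, 180°]: -32.072°.
θ = atan2( sin Δλ · cos φ₂ , cos φ₁ · sin φ₂ − sin φ₁ · cos φ₂ · cos Δλ )
  = atan2(-0.53084, 0.77058) = -34.563° → normalised to [0°, 360°): 325.437°.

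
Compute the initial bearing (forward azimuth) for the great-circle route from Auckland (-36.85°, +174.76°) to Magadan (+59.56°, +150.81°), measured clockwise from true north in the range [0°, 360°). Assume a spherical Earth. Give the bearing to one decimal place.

Δλ = 150.81 − 174.76 = -23.95°.
θ = atan2( sin Δλ · cos φ₂ , cos φ₁ · sin φ₂ − sin φ₁ · cos φ₂ · cos Δλ )
  = atan2(-0.20566, 0.96759) = -12.000° → normalised to [0°, 360°): 348.000°.

348.0°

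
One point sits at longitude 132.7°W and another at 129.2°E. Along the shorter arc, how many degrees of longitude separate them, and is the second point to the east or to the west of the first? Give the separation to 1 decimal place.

98.1° west

Raw difference: 129.2 − -132.7 = 261.9°.
Normalise into (−180°, 180°]: 261.9° − 360° = -98.1°.
Negative ⇒ the second point lies to the west; separation 98.1°.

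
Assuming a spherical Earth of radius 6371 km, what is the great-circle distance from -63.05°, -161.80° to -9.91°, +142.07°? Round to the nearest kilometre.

Δλ = 142.07 − -161.80 = 303.87°; wrapped into (−180°, 180°]: -56.13°.
Δφ = -9.91 − -63.05 = 53.14°.
a = sin²(Δφ/2) + cos φ₁ · cos φ₂ · sin²(Δλ/2) = 0.298889.
c = 2·atan2(√a, √(1−a)) = 1.15685 rad → d = 6371·c ≈ 7370.31 km.

7370 km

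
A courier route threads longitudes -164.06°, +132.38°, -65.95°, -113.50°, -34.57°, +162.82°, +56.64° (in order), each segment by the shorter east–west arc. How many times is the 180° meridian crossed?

Leg 1: -164.06° → +132.38°, shortest Δλ = -63.56° (west) — crosses 180°.
Leg 2: +132.38° → -65.95°, shortest Δλ = 161.67° (east) — crosses 180°.
Leg 3: -65.95° → -113.50°, shortest Δλ = -47.55° (west) — does not cross 180°.
Leg 4: -113.50° → -34.57°, shortest Δλ = 78.93° (east) — does not cross 180°.
Leg 5: -34.57° → +162.82°, shortest Δλ = -162.61° (west) — crosses 180°.
Leg 6: +162.82° → +56.64°, shortest Δλ = -106.18° (west) — does not cross 180°.
Total crossings: 3.

3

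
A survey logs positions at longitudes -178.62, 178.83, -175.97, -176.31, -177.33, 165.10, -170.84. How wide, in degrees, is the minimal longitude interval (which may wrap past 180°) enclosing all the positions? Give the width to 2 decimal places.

Sort the longitudes: -178.62°, -177.33°, -176.31°, -175.97°, -170.84°, +165.10°, +178.83°.
Eastward gaps between consecutive values (wrapping around): 1.29°, 1.02°, 0.34°, 5.13°, 335.94°, 13.73°, 2.55°.
Largest gap = 335.94° ⇒ minimal covering band is its complement: 360° − 335.94° = 24.06°.
Band runs from +165.10° eastward to -170.84°, crossing the antimeridian.

24.06°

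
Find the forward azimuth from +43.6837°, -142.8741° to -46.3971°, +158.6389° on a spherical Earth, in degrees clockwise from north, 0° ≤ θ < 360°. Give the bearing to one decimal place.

217.3°

Δλ = 158.6389 − -142.8741 = 301.5130°; wrapped into (−180°, 180°]: -58.4870°.
θ = atan2( sin Δλ · cos φ₂ , cos φ₁ · sin φ₂ − sin φ₁ · cos φ₂ · cos Δλ )
  = atan2(-0.58795, -0.77264) = -142.730° → normalised to [0°, 360°): 217.270°.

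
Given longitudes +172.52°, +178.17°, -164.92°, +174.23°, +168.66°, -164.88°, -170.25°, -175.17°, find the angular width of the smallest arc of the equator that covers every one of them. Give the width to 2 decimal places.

26.46°

Sort the longitudes: -175.17°, -170.25°, -164.92°, -164.88°, +168.66°, +172.52°, +174.23°, +178.17°.
Eastward gaps between consecutive values (wrapping around): 4.92°, 5.33°, 0.04°, 333.54°, 3.86°, 1.71°, 3.94°, 6.66°.
Largest gap = 333.54° ⇒ minimal covering band is its complement: 360° − 333.54° = 26.46°.
Band runs from +168.66° eastward to -164.88°, crossing the antimeridian.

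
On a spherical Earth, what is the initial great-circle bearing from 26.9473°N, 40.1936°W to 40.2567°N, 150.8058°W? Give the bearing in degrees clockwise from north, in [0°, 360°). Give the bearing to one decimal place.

Δλ = -150.8058 − -40.1936 = -110.6122°.
θ = atan2( sin Δλ · cos φ₂ , cos φ₁ · sin φ₂ − sin φ₁ · cos φ₂ · cos Δλ )
  = atan2(-0.71430, 0.69780) = -45.670° → normalised to [0°, 360°): 314.330°.

314.3°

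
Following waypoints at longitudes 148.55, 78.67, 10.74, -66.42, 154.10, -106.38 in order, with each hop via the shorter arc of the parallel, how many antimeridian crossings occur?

Leg 1: +148.55° → +78.67°, shortest Δλ = -69.88° (west) — does not cross 180°.
Leg 2: +78.67° → +10.74°, shortest Δλ = -67.93° (west) — does not cross 180°.
Leg 3: +10.74° → -66.42°, shortest Δλ = -77.16° (west) — does not cross 180°.
Leg 4: -66.42° → +154.10°, shortest Δλ = -139.48° (west) — crosses 180°.
Leg 5: +154.10° → -106.38°, shortest Δλ = 99.52° (east) — crosses 180°.
Total crossings: 2.

2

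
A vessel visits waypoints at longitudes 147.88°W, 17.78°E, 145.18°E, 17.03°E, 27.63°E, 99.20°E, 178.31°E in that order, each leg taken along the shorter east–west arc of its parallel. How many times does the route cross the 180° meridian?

Leg 1: -147.88° → +17.78°, shortest Δλ = 165.66° (east) — does not cross 180°.
Leg 2: +17.78° → +145.18°, shortest Δλ = 127.4° (east) — does not cross 180°.
Leg 3: +145.18° → +17.03°, shortest Δλ = -128.15° (west) — does not cross 180°.
Leg 4: +17.03° → +27.63°, shortest Δλ = 10.6° (east) — does not cross 180°.
Leg 5: +27.63° → +99.20°, shortest Δλ = 71.57° (east) — does not cross 180°.
Leg 6: +99.20° → +178.31°, shortest Δλ = 79.11° (east) — does not cross 180°.
Total crossings: 0.

0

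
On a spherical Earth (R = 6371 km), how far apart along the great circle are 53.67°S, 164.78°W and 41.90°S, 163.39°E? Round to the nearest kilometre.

Δλ = 163.39 − -164.78 = 328.17°; wrapped into (−180°, 180°]: -31.83°.
Δφ = -41.90 − -53.67 = 11.77°.
a = sin²(Δφ/2) + cos φ₁ · cos φ₂ · sin²(Δλ/2) = 0.043669.
c = 2·atan2(√a, √(1−a)) = 0.42105 rad → d = 6371·c ≈ 2682.49 km.

2682 km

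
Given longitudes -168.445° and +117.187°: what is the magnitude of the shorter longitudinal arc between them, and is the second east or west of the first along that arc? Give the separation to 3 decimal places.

74.368° west

Raw difference: 117.187 − -168.445 = 285.632°.
Normalise into (−180°, 180°]: 285.632° − 360° = -74.368°.
Negative ⇒ the second point lies to the west; separation 74.368°.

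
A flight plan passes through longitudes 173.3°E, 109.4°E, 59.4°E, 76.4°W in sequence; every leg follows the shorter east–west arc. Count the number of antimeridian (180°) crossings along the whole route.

Leg 1: +173.3° → +109.4°, shortest Δλ = -63.9° (west) — does not cross 180°.
Leg 2: +109.4° → +59.4°, shortest Δλ = -50.0° (west) — does not cross 180°.
Leg 3: +59.4° → -76.4°, shortest Δλ = -135.8° (west) — does not cross 180°.
Total crossings: 0.

0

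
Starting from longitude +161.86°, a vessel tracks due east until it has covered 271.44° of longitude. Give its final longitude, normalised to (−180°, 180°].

Start at +161.86°; shift +271.44° → +433.30°.
+433.30° lies outside (−180°, 180°]; subtract 360° → +73.30°.

+73.30°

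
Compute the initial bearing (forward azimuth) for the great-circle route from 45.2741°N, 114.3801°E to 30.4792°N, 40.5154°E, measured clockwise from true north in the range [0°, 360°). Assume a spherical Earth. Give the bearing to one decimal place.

282.7°

Δλ = 40.5154 − 114.3801 = -73.8647°.
θ = atan2( sin Δλ · cos φ₂ , cos φ₁ · sin φ₂ − sin φ₁ · cos φ₂ · cos Δλ )
  = atan2(-0.82786, 0.18678) = -77.286° → normalised to [0°, 360°): 282.714°.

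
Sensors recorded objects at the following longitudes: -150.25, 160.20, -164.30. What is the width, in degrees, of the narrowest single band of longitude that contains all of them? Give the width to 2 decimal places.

49.55°

Sort the longitudes: -164.30°, -150.25°, +160.20°.
Eastward gaps between consecutive values (wrapping around): 14.05°, 310.45°, 35.50°.
Largest gap = 310.45° ⇒ minimal covering band is its complement: 360° − 310.45° = 49.55°.
Band runs from +160.20° eastward to -150.25°, crossing the antimeridian.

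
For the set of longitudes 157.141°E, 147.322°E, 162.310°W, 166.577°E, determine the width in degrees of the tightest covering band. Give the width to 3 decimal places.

Sort the longitudes: -162.310°, +147.322°, +157.141°, +166.577°.
Eastward gaps between consecutive values (wrapping around): 309.632°, 9.819°, 9.436°, 31.113°.
Largest gap = 309.632° ⇒ minimal covering band is its complement: 360° − 309.632° = 50.368°.
Band runs from +147.322° eastward to -162.310°, crossing the antimeridian.

50.368°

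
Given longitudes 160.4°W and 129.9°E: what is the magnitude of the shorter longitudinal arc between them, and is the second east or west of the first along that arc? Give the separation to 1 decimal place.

69.7° west

Raw difference: 129.9 − -160.4 = 290.3°.
Normalise into (−180°, 180°]: 290.3° − 360° = -69.7°.
Negative ⇒ the second point lies to the west; separation 69.7°.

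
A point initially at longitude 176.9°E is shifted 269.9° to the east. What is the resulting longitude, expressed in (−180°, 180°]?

86.8°E

Start at +176.9°; shift +269.9° → +446.8°.
+446.8° lies outside (−180°, 180°]; subtract 360° → +86.8°.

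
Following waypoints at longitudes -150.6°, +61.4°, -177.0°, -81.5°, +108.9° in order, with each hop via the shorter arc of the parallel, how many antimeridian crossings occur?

Leg 1: -150.6° → +61.4°, shortest Δλ = -148.0° (west) — crosses 180°.
Leg 2: +61.4° → -177.0°, shortest Δλ = 121.6° (east) — crosses 180°.
Leg 3: -177.0° → -81.5°, shortest Δλ = 95.5° (east) — does not cross 180°.
Leg 4: -81.5° → +108.9°, shortest Δλ = -169.6° (west) — crosses 180°.
Total crossings: 3.

3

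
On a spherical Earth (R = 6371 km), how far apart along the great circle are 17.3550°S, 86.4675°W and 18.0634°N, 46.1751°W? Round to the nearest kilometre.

5911 km

Δλ = -46.1751 − -86.4675 = 40.2924°.
Δφ = 18.0634 − -17.3550 = 35.4184°.
a = sin²(Δφ/2) + cos φ₁ · cos φ₂ · sin²(Δλ/2) = 0.200171.
c = 2·atan2(√a, √(1−a)) = 0.92772 rad → d = 6371·c ≈ 5910.53 km.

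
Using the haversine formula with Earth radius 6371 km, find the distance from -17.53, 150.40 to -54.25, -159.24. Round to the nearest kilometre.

Δλ = -159.24 − 150.40 = -309.64°; wrapped into (−180°, 180°]: 50.36°.
Δφ = -54.25 − -17.53 = -36.72°.
a = sin²(Δφ/2) + cos φ₁ · cos φ₂ · sin²(Δλ/2) = 0.200065.
c = 2·atan2(√a, √(1−a)) = 0.92746 rad → d = 6371·c ≈ 5908.84 km.

5909 km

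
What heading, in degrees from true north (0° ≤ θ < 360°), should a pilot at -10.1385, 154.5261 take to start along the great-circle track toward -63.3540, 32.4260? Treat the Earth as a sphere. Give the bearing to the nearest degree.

202°

Δλ = 32.4260 − 154.5261 = -122.1001°.
θ = atan2( sin Δλ · cos φ₂ , cos φ₁ · sin φ₂ − sin φ₁ · cos φ₂ · cos Δλ )
  = atan2(-0.37991, -0.92179) = -157.601° → normalised to [0°, 360°): 202.399°.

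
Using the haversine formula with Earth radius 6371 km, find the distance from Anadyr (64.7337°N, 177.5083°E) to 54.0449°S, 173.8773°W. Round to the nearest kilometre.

13228 km

Δλ = -173.8773 − 177.5083 = -351.3856°; wrapped into (−180°, 180°]: 8.6144°.
Δφ = -54.0449 − 64.7337 = -118.7786°.
a = sin²(Δφ/2) + cos φ₁ · cos φ₂ · sin²(Δλ/2) = 0.742127.
c = 2·atan2(√a, √(1−a)) = 2.07631 rad → d = 6371·c ≈ 13228.15 km.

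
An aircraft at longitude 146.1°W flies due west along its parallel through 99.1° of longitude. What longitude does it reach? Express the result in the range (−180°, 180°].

114.8°E

Start at -146.1°; shift −99.1° → -245.2°.
-245.2° lies outside (−180°, 180°]; add 360° → +114.8°.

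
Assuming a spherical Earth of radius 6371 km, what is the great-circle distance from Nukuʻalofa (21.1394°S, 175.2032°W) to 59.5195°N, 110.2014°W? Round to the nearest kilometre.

Δλ = -110.2014 − -175.2032 = 65.0018°.
Δφ = 59.5195 − -21.1394 = 80.6589°.
a = sin²(Δφ/2) + cos φ₁ · cos φ₂ · sin²(Δλ/2) = 0.555434.
c = 2·atan2(√a, √(1−a)) = 1.68189 rad → d = 6371·c ≈ 10715.33 km.

10715 km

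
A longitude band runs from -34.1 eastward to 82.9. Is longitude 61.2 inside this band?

Yes

Band width going east from -34.1° to +82.9°: ((82.9 − -34.1) mod 360) = 117.0°.
Offset of +61.2° east of the west edge: ((61.2 − -34.1) mod 360) = 95.3°.
95.3° ≤ 117.0° ⇒ inside.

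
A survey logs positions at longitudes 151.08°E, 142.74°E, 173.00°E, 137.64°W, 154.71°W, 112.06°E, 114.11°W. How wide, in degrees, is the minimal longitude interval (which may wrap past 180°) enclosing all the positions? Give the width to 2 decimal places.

Sort the longitudes: -154.71°, -137.64°, -114.11°, +112.06°, +142.74°, +151.08°, +173.00°.
Eastward gaps between consecutive values (wrapping around): 17.07°, 23.53°, 226.17°, 30.68°, 8.34°, 21.92°, 32.29°.
Largest gap = 226.17° ⇒ minimal covering band is its complement: 360° − 226.17° = 133.83°.
Band runs from +112.06° eastward to -114.11°, crossing the antimeridian.

133.83°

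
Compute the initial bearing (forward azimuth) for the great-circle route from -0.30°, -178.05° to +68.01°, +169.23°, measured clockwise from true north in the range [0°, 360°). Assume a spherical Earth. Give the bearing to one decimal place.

Δλ = 169.23 − -178.05 = 347.28°; wrapped into (−180°, 180°]: -12.72°.
θ = atan2( sin Δλ · cos φ₂ , cos φ₁ · sin φ₂ − sin φ₁ · cos φ₂ · cos Δλ )
  = atan2(-0.08245, 0.92915) = -5.071° → normalised to [0°, 360°): 354.929°.

354.9°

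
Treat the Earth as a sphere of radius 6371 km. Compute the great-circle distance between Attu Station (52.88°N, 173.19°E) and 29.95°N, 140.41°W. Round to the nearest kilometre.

4520 km

Δλ = -140.41 − 173.19 = -313.60°; wrapped into (−180°, 180°]: 46.40°.
Δφ = 29.95 − 52.88 = -22.93°.
a = sin²(Δφ/2) + cos φ₁ · cos φ₂ · sin²(Δλ/2) = 0.120658.
c = 2·atan2(√a, √(1−a)) = 0.70951 rad → d = 6371·c ≈ 4520.26 km.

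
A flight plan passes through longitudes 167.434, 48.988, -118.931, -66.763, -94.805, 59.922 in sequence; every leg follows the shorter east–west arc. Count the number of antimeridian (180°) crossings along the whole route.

0

Leg 1: +167.434° → +48.988°, shortest Δλ = -118.446° (west) — does not cross 180°.
Leg 2: +48.988° → -118.931°, shortest Δλ = -167.919° (west) — does not cross 180°.
Leg 3: -118.931° → -66.763°, shortest Δλ = 52.168° (east) — does not cross 180°.
Leg 4: -66.763° → -94.805°, shortest Δλ = -28.042° (west) — does not cross 180°.
Leg 5: -94.805° → +59.922°, shortest Δλ = 154.727° (east) — does not cross 180°.
Total crossings: 0.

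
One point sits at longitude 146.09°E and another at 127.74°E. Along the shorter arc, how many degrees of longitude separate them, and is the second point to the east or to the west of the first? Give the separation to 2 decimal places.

18.35° west

Raw difference: 127.74 − 146.09 = -18.35°.
Normalise into (−180°, 180°]: -18.35° stays -18.35°.
Negative ⇒ the second point lies to the west; separation 18.35°.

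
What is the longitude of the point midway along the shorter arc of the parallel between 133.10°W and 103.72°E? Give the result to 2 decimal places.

Signed shortest Δλ from -133.10° to +103.72° is -123.18°.
Midpoint longitude = -133.10° + (-123.18°)/2 = -133.10° − 61.59° = -194.69°.
Normalise into (−180°, 180°]: +165.31°.
(The naïve average (-133.10 + +103.72)/2 = -14.69° is on the wrong side of the globe.)

165.31°E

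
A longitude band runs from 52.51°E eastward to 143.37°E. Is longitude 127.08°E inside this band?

Yes

Band width going east from +52.51° to +143.37°: ((143.37 − 52.51) mod 360) = 90.86°.
Offset of +127.08° east of the west edge: ((127.08 − 52.51) mod 360) = 74.57°.
74.57° ≤ 90.86° ⇒ inside.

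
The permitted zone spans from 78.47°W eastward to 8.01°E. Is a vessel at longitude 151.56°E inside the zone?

No

Band width going east from -78.47° to +8.01°: ((8.01 − -78.47) mod 360) = 86.48°.
Offset of +151.56° east of the west edge: ((151.56 − -78.47) mod 360) = 230.03°.
230.03° > 86.48° ⇒ outside.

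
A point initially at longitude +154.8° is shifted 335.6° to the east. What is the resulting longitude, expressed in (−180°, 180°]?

+130.4°

Start at +154.8°; shift +335.6° → +490.4°.
+490.4° lies outside (−180°, 180°]; subtract 360° → +130.4°.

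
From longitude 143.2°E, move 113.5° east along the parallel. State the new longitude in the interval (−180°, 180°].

Start at +143.2°; shift +113.5° → +256.7°.
+256.7° lies outside (−180°, 180°]; subtract 360° → -103.3°.

103.3°W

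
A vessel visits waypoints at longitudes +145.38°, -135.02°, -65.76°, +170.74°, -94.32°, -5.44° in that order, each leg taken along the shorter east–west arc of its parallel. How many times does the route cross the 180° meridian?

3

Leg 1: +145.38° → -135.02°, shortest Δλ = 79.6° (east) — crosses 180°.
Leg 2: -135.02° → -65.76°, shortest Δλ = 69.26° (east) — does not cross 180°.
Leg 3: -65.76° → +170.74°, shortest Δλ = -123.5° (west) — crosses 180°.
Leg 4: +170.74° → -94.32°, shortest Δλ = 94.94° (east) — crosses 180°.
Leg 5: -94.32° → -5.44°, shortest Δλ = 88.88° (east) — does not cross 180°.
Total crossings: 3.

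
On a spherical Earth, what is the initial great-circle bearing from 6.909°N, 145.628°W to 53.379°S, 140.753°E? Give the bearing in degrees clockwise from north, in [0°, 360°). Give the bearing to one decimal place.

Δλ = 140.753 − -145.628 = 286.381°; wrapped into (−180°, 180°]: -73.619°.
θ = atan2( sin Δλ · cos φ₂ , cos φ₁ · sin φ₂ − sin φ₁ · cos φ₂ · cos Δλ )
  = atan2(-0.57230, -0.81701) = -144.989° → normalised to [0°, 360°): 215.011°.

215.0°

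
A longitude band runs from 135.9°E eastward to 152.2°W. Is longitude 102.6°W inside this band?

No

Band width going east from +135.9° to -152.2°: ((-152.2 − 135.9) mod 360) = 71.9°.
Offset of -102.6° east of the west edge: ((-102.6 − 135.9) mod 360) = 121.5°.
121.5° > 71.9° ⇒ outside.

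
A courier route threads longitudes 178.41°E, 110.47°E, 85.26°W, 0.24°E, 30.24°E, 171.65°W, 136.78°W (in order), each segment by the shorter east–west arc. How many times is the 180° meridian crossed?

Leg 1: +178.41° → +110.47°, shortest Δλ = -67.94° (west) — does not cross 180°.
Leg 2: +110.47° → -85.26°, shortest Δλ = 164.27° (east) — crosses 180°.
Leg 3: -85.26° → +0.24°, shortest Δλ = 85.5° (east) — does not cross 180°.
Leg 4: +0.24° → +30.24°, shortest Δλ = 30.0° (east) — does not cross 180°.
Leg 5: +30.24° → -171.65°, shortest Δλ = 158.11° (east) — crosses 180°.
Leg 6: -171.65° → -136.78°, shortest Δλ = 34.87° (east) — does not cross 180°.
Total crossings: 2.

2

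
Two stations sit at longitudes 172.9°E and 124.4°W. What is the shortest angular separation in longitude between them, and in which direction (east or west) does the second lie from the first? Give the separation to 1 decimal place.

Raw difference: -124.4 − 172.9 = -297.3°.
Normalise into (−180°, 180°]: -297.3° + 360° = 62.7°.
Positive ⇒ the second point lies to the east; separation 62.7°.

62.7° east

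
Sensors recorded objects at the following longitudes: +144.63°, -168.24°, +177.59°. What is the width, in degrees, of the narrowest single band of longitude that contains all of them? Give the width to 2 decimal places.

47.13°

Sort the longitudes: -168.24°, +144.63°, +177.59°.
Eastward gaps between consecutive values (wrapping around): 312.87°, 32.96°, 14.17°.
Largest gap = 312.87° ⇒ minimal covering band is its complement: 360° − 312.87° = 47.13°.
Band runs from +144.63° eastward to -168.24°, crossing the antimeridian.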